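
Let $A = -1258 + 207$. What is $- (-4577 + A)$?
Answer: $5628$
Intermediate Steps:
$A = -1051$
$- (-4577 + A) = - (-4577 - 1051) = \left(-1\right) \left(-5628\right) = 5628$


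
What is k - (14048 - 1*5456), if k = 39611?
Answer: 31019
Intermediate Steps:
k - (14048 - 1*5456) = 39611 - (14048 - 1*5456) = 39611 - (14048 - 5456) = 39611 - 1*8592 = 39611 - 8592 = 31019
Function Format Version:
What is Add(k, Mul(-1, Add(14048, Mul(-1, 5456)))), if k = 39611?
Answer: 31019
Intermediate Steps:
Add(k, Mul(-1, Add(14048, Mul(-1, 5456)))) = Add(39611, Mul(-1, Add(14048, Mul(-1, 5456)))) = Add(39611, Mul(-1, Add(14048, -5456))) = Add(39611, Mul(-1, 8592)) = Add(39611, -8592) = 31019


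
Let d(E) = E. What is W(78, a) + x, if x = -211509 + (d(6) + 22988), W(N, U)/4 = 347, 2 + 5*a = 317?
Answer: -187127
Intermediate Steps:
a = 63 (a = -⅖ + (⅕)*317 = -⅖ + 317/5 = 63)
W(N, U) = 1388 (W(N, U) = 4*347 = 1388)
x = -188515 (x = -211509 + (6 + 22988) = -211509 + 22994 = -188515)
W(78, a) + x = 1388 - 188515 = -187127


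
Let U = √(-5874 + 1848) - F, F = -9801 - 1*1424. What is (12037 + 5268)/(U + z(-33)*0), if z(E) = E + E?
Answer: 194248625/126004651 - 17305*I*√4026/126004651 ≈ 1.5416 - 0.0087141*I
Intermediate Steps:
z(E) = 2*E
F = -11225 (F = -9801 - 1424 = -11225)
U = 11225 + I*√4026 (U = √(-5874 + 1848) - 1*(-11225) = √(-4026) + 11225 = I*√4026 + 11225 = 11225 + I*√4026 ≈ 11225.0 + 63.451*I)
(12037 + 5268)/(U + z(-33)*0) = (12037 + 5268)/((11225 + I*√4026) + (2*(-33))*0) = 17305/((11225 + I*√4026) - 66*0) = 17305/((11225 + I*√4026) + 0) = 17305/(11225 + I*√4026)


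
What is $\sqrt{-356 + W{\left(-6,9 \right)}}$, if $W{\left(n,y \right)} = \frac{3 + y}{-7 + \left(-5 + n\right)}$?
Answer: $\frac{i \sqrt{3210}}{3} \approx 18.886 i$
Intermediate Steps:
$W{\left(n,y \right)} = \frac{3 + y}{-12 + n}$
$\sqrt{-356 + W{\left(-6,9 \right)}} = \sqrt{-356 + \frac{3 + 9}{-12 - 6}} = \sqrt{-356 + \frac{1}{-18} \cdot 12} = \sqrt{-356 - \frac{2}{3}} = \sqrt{- \frac{1070}{3}} = \frac{i \sqrt{3210}}{3}$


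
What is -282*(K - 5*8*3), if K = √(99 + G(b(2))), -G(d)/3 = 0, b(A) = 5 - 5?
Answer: 33840 - 846*√11 ≈ 31034.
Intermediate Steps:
b(A) = 0
G(d) = 0 (G(d) = -3*0 = 0)
K = 3*√11 (K = √(99 + 0) = √99 = 3*√11 ≈ 9.9499)
-282*(K - 5*8*3) = -282*(3*√11 - 5*8*3) = -282*(3*√11 - 40*3) = -282*(3*√11 - 120) = -282*(-120 + 3*√11) = 33840 - 846*√11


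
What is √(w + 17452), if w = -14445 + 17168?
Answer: 5*√807 ≈ 142.04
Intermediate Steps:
w = 2723
√(w + 17452) = √(2723 + 17452) = √20175 = 5*√807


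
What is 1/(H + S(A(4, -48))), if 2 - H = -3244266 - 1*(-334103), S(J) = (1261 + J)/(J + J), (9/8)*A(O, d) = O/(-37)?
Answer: 64/185830679 ≈ 3.4440e-7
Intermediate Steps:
A(O, d) = -8*O/333 (A(O, d) = 8*(O/(-37))/9 = 8*(O*(-1/37))/9 = 8*(-O/37)/9 = -8*O/333)
S(J) = (1261 + J)/(2*J) (S(J) = (1261 + J)/((2*J)) = (1261 + J)*(1/(2*J)) = (1261 + J)/(2*J))
H = 2910165 (H = 2 - (-3244266 - 1*(-334103)) = 2 - (-3244266 + 334103) = 2 - 1*(-2910163) = 2 + 2910163 = 2910165)
1/(H + S(A(4, -48))) = 1/(2910165 + (1261 - 8/333*4)/(2*((-8/333*4)))) = 1/(2910165 + (1261 - 32/333)/(2*(-32/333))) = 1/(2910165 + (1/2)*(-333/32)*(419881/333)) = 1/(2910165 - 419881/64) = 1/(185830679/64) = 64/185830679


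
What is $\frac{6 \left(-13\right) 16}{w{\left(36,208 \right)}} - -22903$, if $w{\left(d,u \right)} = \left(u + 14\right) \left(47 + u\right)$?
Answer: $\frac{216089597}{9435} \approx 22903.0$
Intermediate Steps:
$w{\left(d,u \right)} = \left(14 + u\right) \left(47 + u\right)$
$\frac{6 \left(-13\right) 16}{w{\left(36,208 \right)}} - -22903 = \frac{6 \left(-13\right) 16}{658 + 208^{2} + 61 \cdot 208} - -22903 = \frac{\left(-78\right) 16}{658 + 43264 + 12688} + 22903 = - \frac{1248}{56610} + 22903 = \left(-1248\right) \frac{1}{56610} + 22903 = - \frac{208}{9435} + 22903 = \frac{216089597}{9435}$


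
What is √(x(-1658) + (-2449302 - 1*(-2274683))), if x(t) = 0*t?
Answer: I*√174619 ≈ 417.87*I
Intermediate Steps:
x(t) = 0
√(x(-1658) + (-2449302 - 1*(-2274683))) = √(0 + (-2449302 - 1*(-2274683))) = √(0 + (-2449302 + 2274683)) = √(0 - 174619) = √(-174619) = I*√174619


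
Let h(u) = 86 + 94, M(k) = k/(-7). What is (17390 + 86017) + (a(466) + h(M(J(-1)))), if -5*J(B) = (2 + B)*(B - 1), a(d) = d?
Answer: 104053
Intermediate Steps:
J(B) = -(-1 + B)*(2 + B)/5 (J(B) = -(2 + B)*(B - 1)/5 = -(2 + B)*(-1 + B)/5 = -(-1 + B)*(2 + B)/5)
M(k) = -k/7 (M(k) = k*(-⅐) = -k/7)
h(u) = 180
(17390 + 86017) + (a(466) + h(M(J(-1)))) = (17390 + 86017) + (466 + 180) = 103407 + 646 = 104053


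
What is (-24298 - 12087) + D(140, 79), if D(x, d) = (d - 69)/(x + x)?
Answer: -1018779/28 ≈ -36385.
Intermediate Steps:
D(x, d) = (-69 + d)/(2*x) (D(x, d) = (-69 + d)/((2*x)) = (-69 + d)*(1/(2*x)) = (-69 + d)/(2*x))
(-24298 - 12087) + D(140, 79) = (-24298 - 12087) + (½)*(-69 + 79)/140 = -36385 + (½)*(1/140)*10 = -36385 + 1/28 = -1018779/28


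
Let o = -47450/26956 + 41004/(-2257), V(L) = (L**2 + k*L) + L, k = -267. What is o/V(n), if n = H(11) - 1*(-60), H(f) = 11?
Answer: 606199237/421162767870 ≈ 0.0014393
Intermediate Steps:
n = 71 (n = 11 - 1*(-60) = 11 + 60 = 71)
V(L) = L**2 - 266*L (V(L) = (L**2 - 267*L) + L = L**2 - 266*L)
o = -606199237/30419846 (o = -47450*1/26956 + 41004*(-1/2257) = -23725/13478 - 41004/2257 = -606199237/30419846 ≈ -19.928)
o/V(n) = -606199237*1/(71*(-266 + 71))/30419846 = -606199237/(30419846*(71*(-195))) = -606199237/30419846/(-13845) = -606199237/30419846*(-1/13845) = 606199237/421162767870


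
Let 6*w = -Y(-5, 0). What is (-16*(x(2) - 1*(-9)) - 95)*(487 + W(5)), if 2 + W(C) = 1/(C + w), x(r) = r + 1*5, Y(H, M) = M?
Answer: -851526/5 ≈ -1.7031e+5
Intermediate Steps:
x(r) = 5 + r (x(r) = r + 5 = 5 + r)
w = 0 (w = (-1*0)/6 = (1/6)*0 = 0)
W(C) = -2 + 1/C (W(C) = -2 + 1/(C + 0) = -2 + 1/C)
(-16*(x(2) - 1*(-9)) - 95)*(487 + W(5)) = (-16*((5 + 2) - 1*(-9)) - 95)*(487 + (-2 + 1/5)) = (-16*(7 + 9) - 95)*(487 + (-2 + 1/5)) = (-16*16 - 95)*(487 - 9/5) = (-256 - 95)*(2426/5) = -351*2426/5 = -851526/5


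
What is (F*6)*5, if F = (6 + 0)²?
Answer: 1080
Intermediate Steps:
F = 36 (F = 6² = 36)
(F*6)*5 = (36*6)*5 = 216*5 = 1080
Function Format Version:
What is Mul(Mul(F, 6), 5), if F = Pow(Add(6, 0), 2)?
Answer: 1080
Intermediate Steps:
F = 36 (F = Pow(6, 2) = 36)
Mul(Mul(F, 6), 5) = Mul(Mul(36, 6), 5) = Mul(216, 5) = 1080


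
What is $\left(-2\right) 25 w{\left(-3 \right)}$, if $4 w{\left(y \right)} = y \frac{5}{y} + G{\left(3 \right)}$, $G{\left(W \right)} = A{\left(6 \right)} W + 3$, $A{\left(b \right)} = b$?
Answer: $-325$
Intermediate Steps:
$G{\left(W \right)} = 3 + 6 W$ ($G{\left(W \right)} = 6 W + 3 = 3 + 6 W$)
$w{\left(y \right)} = \frac{13}{2}$ ($w{\left(y \right)} = \frac{y \frac{5}{y} + \left(3 + 6 \cdot 3\right)}{4} = \frac{5 + \left(3 + 18\right)}{4} = \frac{5 + 21}{4} = \frac{1}{4} \cdot 26 = \frac{13}{2}$)
$\left(-2\right) 25 w{\left(-3 \right)} = \left(-2\right) 25 \cdot \frac{13}{2} = \left(-50\right) \frac{13}{2} = -325$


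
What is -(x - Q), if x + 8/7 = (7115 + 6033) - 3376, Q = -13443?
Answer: -162497/7 ≈ -23214.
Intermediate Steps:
x = 68396/7 (x = -8/7 + ((7115 + 6033) - 3376) = -8/7 + (13148 - 3376) = -8/7 + 9772 = 68396/7 ≈ 9770.9)
-(x - Q) = -(68396/7 - 1*(-13443)) = -(68396/7 + 13443) = -1*162497/7 = -162497/7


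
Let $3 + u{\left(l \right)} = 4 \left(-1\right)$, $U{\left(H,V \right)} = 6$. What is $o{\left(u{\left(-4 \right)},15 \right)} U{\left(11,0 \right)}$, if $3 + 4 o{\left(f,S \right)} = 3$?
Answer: $0$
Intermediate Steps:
$u{\left(l \right)} = -7$ ($u{\left(l \right)} = -3 + 4 \left(-1\right) = -3 - 4 = -7$)
$o{\left(f,S \right)} = 0$ ($o{\left(f,S \right)} = - \frac{3}{4} + \frac{1}{4} \cdot 3 = - \frac{3}{4} + \frac{3}{4} = 0$)
$o{\left(u{\left(-4 \right)},15 \right)} U{\left(11,0 \right)} = 0 \cdot 6 = 0$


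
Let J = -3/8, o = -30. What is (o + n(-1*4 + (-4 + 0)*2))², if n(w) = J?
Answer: 59049/64 ≈ 922.64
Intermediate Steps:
J = -3/8 (J = -3*⅛ = -3/8 ≈ -0.37500)
n(w) = -3/8
(o + n(-1*4 + (-4 + 0)*2))² = (-30 - 3/8)² = (-243/8)² = 59049/64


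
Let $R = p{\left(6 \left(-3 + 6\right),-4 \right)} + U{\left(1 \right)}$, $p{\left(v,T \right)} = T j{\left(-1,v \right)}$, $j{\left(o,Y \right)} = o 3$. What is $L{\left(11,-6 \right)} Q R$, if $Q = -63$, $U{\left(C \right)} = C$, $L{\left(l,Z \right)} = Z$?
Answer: $4914$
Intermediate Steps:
$j{\left(o,Y \right)} = 3 o$
$p{\left(v,T \right)} = - 3 T$ ($p{\left(v,T \right)} = T 3 \left(-1\right) = T \left(-3\right) = - 3 T$)
$R = 13$ ($R = \left(-3\right) \left(-4\right) + 1 = 12 + 1 = 13$)
$L{\left(11,-6 \right)} Q R = \left(-6\right) \left(-63\right) 13 = 378 \cdot 13 = 4914$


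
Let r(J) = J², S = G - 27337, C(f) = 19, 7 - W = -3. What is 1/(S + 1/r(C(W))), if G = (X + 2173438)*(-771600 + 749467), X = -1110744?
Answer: -361/8490948743678 ≈ -4.2516e-11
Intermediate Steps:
W = 10 (W = 7 - 1*(-3) = 7 + 3 = 10)
G = -23520606302 (G = (-1110744 + 2173438)*(-771600 + 749467) = 1062694*(-22133) = -23520606302)
S = -23520633639 (S = -23520606302 - 27337 = -23520633639)
1/(S + 1/r(C(W))) = 1/(-23520633639 + 1/(19²)) = 1/(-23520633639 + 1/361) = 1/(-8490948743678/361) = -361/8490948743678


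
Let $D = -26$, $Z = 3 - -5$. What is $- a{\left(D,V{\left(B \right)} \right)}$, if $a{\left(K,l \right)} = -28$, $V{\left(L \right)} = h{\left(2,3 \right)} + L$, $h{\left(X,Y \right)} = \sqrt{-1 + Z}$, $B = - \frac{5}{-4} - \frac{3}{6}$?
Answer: $28$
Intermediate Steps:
$B = \frac{3}{4}$ ($B = \left(-5\right) \left(- \frac{1}{4}\right) - \frac{1}{2} = \frac{5}{4} - \frac{1}{2} = \frac{3}{4} \approx 0.75$)
$Z = 8$ ($Z = 3 + 5 = 8$)
$h{\left(X,Y \right)} = \sqrt{7}$ ($h{\left(X,Y \right)} = \sqrt{-1 + 8} = \sqrt{7}$)
$V{\left(L \right)} = L + \sqrt{7}$ ($V{\left(L \right)} = \sqrt{7} + L = L + \sqrt{7}$)
$- a{\left(D,V{\left(B \right)} \right)} = \left(-1\right) \left(-28\right) = 28$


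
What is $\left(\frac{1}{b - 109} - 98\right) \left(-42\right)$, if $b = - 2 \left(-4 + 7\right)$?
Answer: $\frac{473382}{115} \approx 4116.4$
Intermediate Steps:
$b = -6$ ($b = \left(-2\right) 3 = -6$)
$\left(\frac{1}{b - 109} - 98\right) \left(-42\right) = \left(\frac{1}{-6 - 109} - 98\right) \left(-42\right) = \left(\frac{1}{-115} - 98\right) \left(-42\right) = \left(- \frac{1}{115} - 98\right) \left(-42\right) = \left(- \frac{11271}{115}\right) \left(-42\right) = \frac{473382}{115}$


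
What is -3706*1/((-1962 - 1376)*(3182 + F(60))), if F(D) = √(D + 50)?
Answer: 2948123/8449324183 - 1853*√110/16898648366 ≈ 0.00034777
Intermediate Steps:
F(D) = √(50 + D)
-3706*1/((-1962 - 1376)*(3182 + F(60))) = -3706*1/((-1962 - 1376)*(3182 + √(50 + 60))) = -3706*(-1/(3338*(3182 + √110))) = -3706/(-10621516 - 3338*√110)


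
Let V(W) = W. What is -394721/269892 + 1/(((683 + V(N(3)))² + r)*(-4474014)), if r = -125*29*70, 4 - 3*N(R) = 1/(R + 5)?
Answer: -2139180715755615109/1462673031676305876 ≈ -1.4625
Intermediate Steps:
N(R) = 4/3 - 1/(3*(5 + R)) (N(R) = 4/3 - 1/(3*(R + 5)) = 4/3 - 1/(3*(5 + R)))
r = -253750 (r = -3625*70 = -253750)
-394721/269892 + 1/(((683 + V(N(3)))² + r)*(-4474014)) = -394721/269892 + 1/((683 + (19 + 4*3)/(3*(5 + 3)))² - 253750*(-4474014)) = -394721*1/269892 - 1/4474014/((683 + (⅓)*(19 + 12)/8)² - 253750) = -394721/269892 - 1/4474014/((683 + (⅓)*(⅛)*31)² - 253750) = -394721/269892 - 1/4474014/((683 + 31/24)² - 253750) = -394721/269892 - 1/4474014/((16423/24)² - 253750) = -394721/269892 - 1/4474014/(269714929/576 - 253750) = -394721/269892 - 1/4474014/(123554929/576) = -394721/269892 + (576/123554929)*(-1/4474014) = -394721/269892 - 96/92131080352501 = -2139180715755615109/1462673031676305876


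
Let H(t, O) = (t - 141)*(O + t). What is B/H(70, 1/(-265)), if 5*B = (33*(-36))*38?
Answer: 88616/48777 ≈ 1.8168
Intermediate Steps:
H(t, O) = (-141 + t)*(O + t)
B = -45144/5 (B = ((33*(-36))*38)/5 = (-1188*38)/5 = (⅕)*(-45144) = -45144/5 ≈ -9028.8)
B/H(70, 1/(-265)) = -45144/(5*(70² - 141/(-265) - 141*70 + 70/(-265))) = -45144/(5*(4900 - 141*(-1/265) - 9870 - 1/265*70)) = -45144/(5*(4900 + 141/265 - 9870 - 14/53)) = -45144/(5*(-1316979/265)) = -45144/5*(-265/1316979) = 88616/48777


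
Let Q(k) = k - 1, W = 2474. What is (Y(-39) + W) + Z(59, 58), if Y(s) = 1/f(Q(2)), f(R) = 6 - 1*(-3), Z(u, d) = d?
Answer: 22789/9 ≈ 2532.1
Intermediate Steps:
Q(k) = -1 + k
f(R) = 9 (f(R) = 6 + 3 = 9)
Y(s) = 1/9
(Y(-39) + W) + Z(59, 58) = (1/9 + 2474) + 58 = 22267/9 + 58 = 22789/9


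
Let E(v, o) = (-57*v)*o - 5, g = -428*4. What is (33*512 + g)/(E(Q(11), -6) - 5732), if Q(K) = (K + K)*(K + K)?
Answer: 15184/159791 ≈ 0.095024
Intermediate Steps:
Q(K) = 4*K**2 (Q(K) = (2*K)*(2*K) = 4*K**2)
g = -1712
E(v, o) = -5 - 57*o*v (E(v, o) = -57*o*v - 5 = -5 - 57*o*v)
(33*512 + g)/(E(Q(11), -6) - 5732) = (33*512 - 1712)/((-5 - 57*(-6)*4*11**2) - 5732) = (16896 - 1712)/((-5 - 57*(-6)*4*121) - 5732) = 15184/((-5 - 57*(-6)*484) - 5732) = 15184/((-5 + 165528) - 5732) = 15184/(165523 - 5732) = 15184/159791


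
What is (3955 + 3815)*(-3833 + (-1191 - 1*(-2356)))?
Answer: -20730360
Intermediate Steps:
(3955 + 3815)*(-3833 + (-1191 - 1*(-2356))) = 7770*(-3833 + (-1191 + 2356)) = 7770*(-3833 + 1165) = 7770*(-2668) = -20730360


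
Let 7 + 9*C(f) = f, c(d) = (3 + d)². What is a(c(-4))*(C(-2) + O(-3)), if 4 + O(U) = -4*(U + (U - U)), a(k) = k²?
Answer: 7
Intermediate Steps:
C(f) = -7/9 + f/9
O(U) = -4 - 4*U (O(U) = -4 - 4*(U + (U - U)) = -4 - 4*(U + 0) = -4 - 4*U)
a(c(-4))*(C(-2) + O(-3)) = ((3 - 4)²)²*((-7/9 + (⅑)*(-2)) + (-4 - 4*(-3))) = ((-1)²)²*((-7/9 - 2/9) + (-4 + 12)) = 1²*(-1 + 8) = 1*7 = 7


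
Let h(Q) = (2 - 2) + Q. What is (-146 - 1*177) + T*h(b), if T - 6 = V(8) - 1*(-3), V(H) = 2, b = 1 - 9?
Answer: -411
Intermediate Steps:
b = -8
h(Q) = Q (h(Q) = 0 + Q = Q)
T = 11 (T = 6 + (2 - 1*(-3)) = 6 + (2 + 3) = 6 + 5 = 11)
(-146 - 1*177) + T*h(b) = (-146 - 1*177) + 11*(-8) = (-146 - 177) - 88 = -323 - 88 = -411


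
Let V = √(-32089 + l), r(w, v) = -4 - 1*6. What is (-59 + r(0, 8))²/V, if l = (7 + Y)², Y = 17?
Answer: -4761*I*√31513/31513 ≈ -26.82*I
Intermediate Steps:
r(w, v) = -10 (r(w, v) = -4 - 6 = -10)
l = 576 (l = (7 + 17)² = 24² = 576)
V = I*√31513 (V = √(-32089 + 576) = √(-31513) = I*√31513 ≈ 177.52*I)
(-59 + r(0, 8))²/V = (-59 - 10)²/((I*√31513)) = (-69)²*(-I*√31513/31513) = 4761*(-I*√31513/31513) = -4761*I*√31513/31513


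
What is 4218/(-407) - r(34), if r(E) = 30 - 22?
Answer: -202/11 ≈ -18.364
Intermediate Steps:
r(E) = 8
4218/(-407) - r(34) = 4218/(-407) - 1*8 = 4218*(-1/407) - 8 = -114/11 - 8 = -202/11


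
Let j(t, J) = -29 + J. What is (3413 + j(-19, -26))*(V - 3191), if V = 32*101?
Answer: 137678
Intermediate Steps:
V = 3232
(3413 + j(-19, -26))*(V - 3191) = (3413 + (-29 - 26))*(3232 - 3191) = (3413 - 55)*41 = 3358*41 = 137678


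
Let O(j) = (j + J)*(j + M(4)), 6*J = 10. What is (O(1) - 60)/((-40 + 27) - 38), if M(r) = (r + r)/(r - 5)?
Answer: 236/153 ≈ 1.5425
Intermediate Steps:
M(r) = 2*r/(-5 + r) (M(r) = (2*r)/(-5 + r) = 2*r/(-5 + r))
J = 5/3 (J = (⅙)*10 = 5/3 ≈ 1.6667)
O(j) = (-8 + j)*(5/3 + j) (O(j) = (j + 5/3)*(j + 2*4/(-5 + 4)) = (5/3 + j)*(j + 2*4/(-1)) = (5/3 + j)*(j + 2*4*(-1)) = (5/3 + j)*(j - 8) = (5/3 + j)*(-8 + j) = (-8 + j)*(5/3 + j))
(O(1) - 60)/((-40 + 27) - 38) = ((-40/3 + 1² - 19/3*1) - 60)/((-40 + 27) - 38) = ((-40/3 + 1 - 19/3) - 60)/(-13 - 38) = (-56/3 - 60)/(-51) = -236/3*(-1/51) = 236/153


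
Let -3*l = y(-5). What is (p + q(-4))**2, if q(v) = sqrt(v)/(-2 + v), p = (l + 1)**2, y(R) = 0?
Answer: (3 - I)**2/9 ≈ 0.88889 - 0.66667*I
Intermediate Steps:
l = 0 (l = -1/3*0 = 0)
p = 1 (p = (0 + 1)**2 = 1**2 = 1)
q(v) = sqrt(v)/(-2 + v)
(p + q(-4))**2 = (1 + sqrt(-4)/(-2 - 4))**2 = (1 + (2*I)/(-6))**2 = (1 + (2*I)*(-1/6))**2 = (1 - I/3)**2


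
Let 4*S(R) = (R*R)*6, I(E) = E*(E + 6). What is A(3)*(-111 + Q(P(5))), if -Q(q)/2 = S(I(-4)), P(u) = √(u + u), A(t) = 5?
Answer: -1515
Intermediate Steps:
I(E) = E*(6 + E)
P(u) = √2*√u (P(u) = √(2*u) = √2*√u)
S(R) = 3*R²/2 (S(R) = ((R*R)*6)/4 = (R²*6)/4 = (6*R²)/4 = 3*R²/2)
Q(q) = -192 (Q(q) = -3*(-4*(6 - 4))² = -3*(-4*2)² = -3*(-8)² = -3*64 = -2*96 = -192)
A(3)*(-111 + Q(P(5))) = 5*(-111 - 192) = 5*(-303) = -1515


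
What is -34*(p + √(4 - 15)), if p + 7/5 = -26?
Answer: 4658/5 - 34*I*√11 ≈ 931.6 - 112.77*I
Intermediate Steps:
p = -137/5 (p = -7/5 - 26 = -137/5 ≈ -27.400)
-34*(p + √(4 - 15)) = -34*(-137/5 + √(4 - 15)) = -34*(-137/5 + √(-11)) = -34*(-137/5 + I*√11) = 4658/5 - 34*I*√11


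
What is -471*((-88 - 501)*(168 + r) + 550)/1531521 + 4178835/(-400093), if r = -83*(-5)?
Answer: 2155760538188/22694475239 ≈ 94.990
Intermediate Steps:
r = 415
-471*((-88 - 501)*(168 + r) + 550)/1531521 + 4178835/(-400093) = -471*((-88 - 501)*(168 + 415) + 550)/1531521 + 4178835/(-400093) = -471*(-589*583 + 550)*(1/1531521) + 4178835*(-1/400093) = -471*(-343387 + 550)*(1/1531521) - 4178835/400093 = -471*(-342837)*(1/1531521) - 4178835/400093 = 161476227*(1/1531521) - 4178835/400093 = 5980601/56723 - 4178835/400093 = 2155760538188/22694475239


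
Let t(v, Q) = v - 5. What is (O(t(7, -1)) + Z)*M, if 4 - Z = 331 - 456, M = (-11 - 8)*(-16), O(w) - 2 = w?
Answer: 40432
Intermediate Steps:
t(v, Q) = -5 + v
O(w) = 2 + w
M = 304 (M = -19*(-16) = 304)
Z = 129 (Z = 4 - (331 - 456) = 4 - 1*(-125) = 4 + 125 = 129)
(O(t(7, -1)) + Z)*M = ((2 + (-5 + 7)) + 129)*304 = ((2 + 2) + 129)*304 = (4 + 129)*304 = 133*304 = 40432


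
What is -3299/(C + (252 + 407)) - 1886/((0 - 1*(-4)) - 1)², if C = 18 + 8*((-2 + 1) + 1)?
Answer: -1306513/6093 ≈ -214.43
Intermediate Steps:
C = 18 (C = 18 + 8*(-1 + 1) = 18 + 8*0 = 18 + 0 = 18)
-3299/(C + (252 + 407)) - 1886/((0 - 1*(-4)) - 1)² = -3299/(18 + (252 + 407)) - 1886/((0 - 1*(-4)) - 1)² = -3299/(18 + 659) - 1886/((0 + 4) - 1)² = -3299/677 - 1886/(4 - 1)² = -3299*1/677 - 1886/(3²) = -3299/677 - 1886/9 = -1306513/6093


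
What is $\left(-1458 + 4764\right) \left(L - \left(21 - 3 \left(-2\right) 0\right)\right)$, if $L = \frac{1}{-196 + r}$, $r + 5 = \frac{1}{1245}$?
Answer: $- \frac{8688777957}{125122} \approx -69443.0$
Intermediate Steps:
$r = - \frac{6224}{1245}$ ($r = -5 + \frac{1}{1245} = - \frac{6224}{1245} \approx -4.9992$)
$L = - \frac{1245}{250244}$ ($L = \frac{1}{-196 - \frac{6224}{1245}} = \frac{1}{- \frac{250244}{1245}} = - \frac{1245}{250244} \approx -0.0049751$)
$\left(-1458 + 4764\right) \left(L - \left(21 - 3 \left(-2\right) 0\right)\right) = \left(-1458 + 4764\right) \left(- \frac{1245}{250244} - \left(21 - 3 \left(-2\right) 0\right)\right) = 3306 \left(- \frac{1245}{250244} - 21\right) = 3306 \left(- \frac{5256369}{250244}\right) = - \frac{8688777957}{125122}$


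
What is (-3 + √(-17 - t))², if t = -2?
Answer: (3 - I*√15)² ≈ -6.0 - 23.238*I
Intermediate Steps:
(-3 + √(-17 - t))² = (-3 + √(-17 - 1*(-2)))² = (-3 + √(-17 + 2))² = (-3 + √(-15))² = (-3 + I*√15)²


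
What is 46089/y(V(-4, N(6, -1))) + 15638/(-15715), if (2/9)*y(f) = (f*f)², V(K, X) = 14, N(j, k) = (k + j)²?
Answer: -31414027/43121960 ≈ -0.72849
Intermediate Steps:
N(j, k) = (j + k)²
y(f) = 9*f⁴/2 (y(f) = 9*(f*f)²/2 = 9*(f²)²/2 = 9*f⁴/2)
46089/y(V(-4, N(6, -1))) + 15638/(-15715) = 46089/(((9/2)*14⁴)) + 15638/(-15715) = 46089/(((9/2)*38416)) + 15638*(-1/15715) = 46089/172872 - 2234/2245 = 46089*(1/172872) - 2234/2245 = 5121/19208 - 2234/2245 = -31414027/43121960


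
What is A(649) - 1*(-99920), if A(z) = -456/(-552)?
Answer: 2298179/23 ≈ 99921.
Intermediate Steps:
A(z) = 19/23 (A(z) = -456*(-1/552) = 19/23)
A(649) - 1*(-99920) = 19/23 - 1*(-99920) = 19/23 + 99920 = 2298179/23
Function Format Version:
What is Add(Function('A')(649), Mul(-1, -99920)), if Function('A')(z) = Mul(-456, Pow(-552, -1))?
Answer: Rational(2298179, 23) ≈ 99921.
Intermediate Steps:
Function('A')(z) = Rational(19, 23) (Function('A')(z) = Mul(-456, Rational(-1, 552)) = Rational(19, 23))
Add(Function('A')(649), Mul(-1, -99920)) = Add(Rational(19, 23), Mul(-1, -99920)) = Add(Rational(19, 23), 99920) = Rational(2298179, 23)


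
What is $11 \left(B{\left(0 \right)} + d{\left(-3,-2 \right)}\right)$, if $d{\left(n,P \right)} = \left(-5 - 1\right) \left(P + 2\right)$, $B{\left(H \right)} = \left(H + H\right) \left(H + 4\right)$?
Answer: $0$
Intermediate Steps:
$B{\left(H \right)} = 2 H \left(4 + H\right)$
$d{\left(n,P \right)} = -12 - 6 P$ ($d{\left(n,P \right)} = - 6 \left(2 + P\right) = -12 - 6 P$)
$11 \left(B{\left(0 \right)} + d{\left(-3,-2 \right)}\right) = 11 \left(2 \cdot 0 \left(4 + 0\right) - 0\right) = 11 \left(2 \cdot 0 \cdot 4 + \left(-12 + 12\right)\right) = 11 \left(0 + 0\right) = 11 \cdot 0 = 0$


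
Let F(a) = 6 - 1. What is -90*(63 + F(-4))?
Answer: -6120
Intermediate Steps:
F(a) = 5
-90*(63 + F(-4)) = -90*(63 + 5) = -90*68 = -6120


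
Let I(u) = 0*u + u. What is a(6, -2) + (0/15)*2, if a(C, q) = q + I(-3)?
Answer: -5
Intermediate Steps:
I(u) = u (I(u) = 0 + u = u)
a(C, q) = -3 + q (a(C, q) = q - 3 = -3 + q)
a(6, -2) + (0/15)*2 = (-3 - 2) + (0/15)*2 = -5 + (0*(1/15))*2 = -5 + 0*2 = -5 + 0 = -5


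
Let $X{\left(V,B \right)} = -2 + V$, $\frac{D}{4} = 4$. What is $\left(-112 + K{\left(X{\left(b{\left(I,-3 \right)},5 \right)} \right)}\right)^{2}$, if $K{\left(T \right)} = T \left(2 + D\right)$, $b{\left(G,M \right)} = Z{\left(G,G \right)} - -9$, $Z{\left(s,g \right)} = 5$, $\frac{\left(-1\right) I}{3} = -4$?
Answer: $10816$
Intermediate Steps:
$I = 12$ ($I = \left(-3\right) \left(-4\right) = 12$)
$D = 16$ ($D = 4 \cdot 4 = 16$)
$b{\left(G,M \right)} = 14$ ($b{\left(G,M \right)} = 5 - -9 = 5 + 9 = 14$)
$K{\left(T \right)} = 18 T$ ($K{\left(T \right)} = T \left(2 + 16\right) = T 18 = 18 T$)
$\left(-112 + K{\left(X{\left(b{\left(I,-3 \right)},5 \right)} \right)}\right)^{2} = \left(-112 + 18 \left(-2 + 14\right)\right)^{2} = \left(-112 + 18 \cdot 12\right)^{2} = \left(-112 + 216\right)^{2} = 104^{2} = 10816$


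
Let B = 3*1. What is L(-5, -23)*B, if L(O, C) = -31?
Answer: -93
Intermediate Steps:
B = 3
L(-5, -23)*B = -31*3 = -93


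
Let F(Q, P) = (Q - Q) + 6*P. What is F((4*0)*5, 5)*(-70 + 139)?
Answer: 2070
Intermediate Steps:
F(Q, P) = 6*P (F(Q, P) = 0 + 6*P = 6*P)
F((4*0)*5, 5)*(-70 + 139) = (6*5)*(-70 + 139) = 30*69 = 2070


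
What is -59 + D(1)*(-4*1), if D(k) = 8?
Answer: -91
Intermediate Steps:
-59 + D(1)*(-4*1) = -59 + 8*(-4*1) = -59 + 8*(-4) = -59 - 32 = -91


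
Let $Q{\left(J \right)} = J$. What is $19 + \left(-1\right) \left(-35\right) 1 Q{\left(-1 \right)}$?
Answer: $-16$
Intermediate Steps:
$19 + \left(-1\right) \left(-35\right) 1 Q{\left(-1 \right)} = 19 + \left(-1\right) \left(-35\right) 1 \left(-1\right) = 19 + 35 \left(-1\right) = 19 - 35 = -16$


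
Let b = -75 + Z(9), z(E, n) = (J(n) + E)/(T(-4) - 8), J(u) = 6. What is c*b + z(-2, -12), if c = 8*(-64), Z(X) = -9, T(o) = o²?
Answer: 86017/2 ≈ 43009.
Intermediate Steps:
z(E, n) = ¾ + E/8 (z(E, n) = (6 + E)/((-4)² - 8) = (6 + E)/(16 - 8) = (6 + E)/8 = (6 + E)*(⅛) = ¾ + E/8)
c = -512
b = -84 (b = -75 - 9 = -84)
c*b + z(-2, -12) = -512*(-84) + (¾ + (⅛)*(-2)) = 43008 + (¾ - ¼) = 43008 + ½ = 86017/2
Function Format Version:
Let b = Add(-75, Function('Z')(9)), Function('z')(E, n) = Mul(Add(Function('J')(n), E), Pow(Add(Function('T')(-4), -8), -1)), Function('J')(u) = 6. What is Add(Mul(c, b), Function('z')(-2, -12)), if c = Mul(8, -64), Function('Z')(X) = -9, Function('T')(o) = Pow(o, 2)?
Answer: Rational(86017, 2) ≈ 43009.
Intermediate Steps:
Function('z')(E, n) = Add(Rational(3, 4), Mul(Rational(1, 8), E)) (Function('z')(E, n) = Mul(Add(6, E), Pow(Add(Pow(-4, 2), -8), -1)) = Mul(Add(6, E), Pow(Add(16, -8), -1)) = Mul(Add(6, E), Pow(8, -1)) = Mul(Add(6, E), Rational(1, 8)) = Add(Rational(3, 4), Mul(Rational(1, 8), E)))
c = -512
b = -84 (b = Add(-75, -9) = -84)
Add(Mul(c, b), Function('z')(-2, -12)) = Add(Mul(-512, -84), Add(Rational(3, 4), Mul(Rational(1, 8), -2))) = Add(43008, Add(Rational(3, 4), Rational(-1, 4))) = Add(43008, Rational(1, 2)) = Rational(86017, 2)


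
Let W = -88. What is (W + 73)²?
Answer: 225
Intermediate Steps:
(W + 73)² = (-88 + 73)² = (-15)² = 225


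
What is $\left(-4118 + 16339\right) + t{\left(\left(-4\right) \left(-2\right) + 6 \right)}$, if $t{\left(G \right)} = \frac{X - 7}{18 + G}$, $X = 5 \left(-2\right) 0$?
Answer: $\frac{391065}{32} \approx 12221.0$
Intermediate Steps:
$X = 0$ ($X = \left(-10\right) 0 = 0$)
$t{\left(G \right)} = - \frac{7}{18 + G}$ ($t{\left(G \right)} = \frac{0 - 7}{18 + G} = - \frac{7}{18 + G}$)
$\left(-4118 + 16339\right) + t{\left(\left(-4\right) \left(-2\right) + 6 \right)} = \left(-4118 + 16339\right) - \frac{7}{18 + \left(\left(-4\right) \left(-2\right) + 6\right)} = 12221 - \frac{7}{18 + \left(8 + 6\right)} = 12221 - \frac{7}{18 + 14} = 12221 - \frac{7}{32} = \frac{391065}{32}$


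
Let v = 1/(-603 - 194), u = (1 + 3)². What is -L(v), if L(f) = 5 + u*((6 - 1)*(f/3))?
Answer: -11875/2391 ≈ -4.9665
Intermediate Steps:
u = 16 (u = 4² = 16)
v = -1/797 (v = 1/(-797) = -1/797 ≈ -0.0012547)
L(f) = 5 + 80*f/3 (L(f) = 5 + 16*((6 - 1)*(f/3)) = 5 + 16*(5*(f*(⅓))) = 5 + 16*(5*(f/3)) = 5 + 16*(5*f/3) = 5 + 80*f/3)
-L(v) = -(5 + (80/3)*(-1/797)) = -(5 - 80/2391) = -1*11875/2391 = -11875/2391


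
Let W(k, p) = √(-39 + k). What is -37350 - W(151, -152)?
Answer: -37350 - 4*√7 ≈ -37361.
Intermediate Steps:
-37350 - W(151, -152) = -37350 - √(-39 + 151) = -37350 - √112 = -37350 - 4*√7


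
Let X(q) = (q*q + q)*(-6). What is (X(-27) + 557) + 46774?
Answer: 43119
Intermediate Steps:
X(q) = -6*q - 6*q² (X(q) = (q² + q)*(-6) = (q + q²)*(-6) = -6*q - 6*q²)
(X(-27) + 557) + 46774 = (-6*(-27)*(1 - 27) + 557) + 46774 = (-6*(-27)*(-26) + 557) + 46774 = (-4212 + 557) + 46774 = -3655 + 46774 = 43119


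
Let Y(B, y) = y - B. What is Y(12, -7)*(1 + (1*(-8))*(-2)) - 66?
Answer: -389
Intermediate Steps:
Y(12, -7)*(1 + (1*(-8))*(-2)) - 66 = (-7 - 1*12)*(1 + (1*(-8))*(-2)) - 66 = (-7 - 12)*(1 - 8*(-2)) - 66 = -19*(1 + 16) - 66 = -19*17 - 66 = -323 - 66 = -389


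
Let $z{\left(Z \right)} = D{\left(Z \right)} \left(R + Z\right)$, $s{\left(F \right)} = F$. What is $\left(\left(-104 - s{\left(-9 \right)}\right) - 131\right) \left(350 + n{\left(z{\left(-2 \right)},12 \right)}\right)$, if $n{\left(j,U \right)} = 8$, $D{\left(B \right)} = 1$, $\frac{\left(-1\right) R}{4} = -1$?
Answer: $-80908$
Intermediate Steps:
$R = 4$ ($R = \left(-4\right) \left(-1\right) = 4$)
$z{\left(Z \right)} = 4 + Z$ ($z{\left(Z \right)} = 1 \left(4 + Z\right) = 4 + Z$)
$\left(\left(-104 - s{\left(-9 \right)}\right) - 131\right) \left(350 + n{\left(z{\left(-2 \right)},12 \right)}\right) = \left(\left(-104 - -9\right) - 131\right) \left(350 + 8\right) = \left(\left(-104 + 9\right) - 131\right) 358 = \left(-95 - 131\right) 358 = \left(-226\right) 358 = -80908$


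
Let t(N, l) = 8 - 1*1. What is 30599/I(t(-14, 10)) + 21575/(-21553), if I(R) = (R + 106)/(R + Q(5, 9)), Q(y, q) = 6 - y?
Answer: 5273564001/2435489 ≈ 2165.3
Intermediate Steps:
t(N, l) = 7 (t(N, l) = 8 - 1 = 7)
I(R) = (106 + R)/(1 + R) (I(R) = (R + 106)/(R + (6 - 1*5)) = (106 + R)/(R + (6 - 5)) = (106 + R)/(R + 1) = (106 + R)/(1 + R))
30599/I(t(-14, 10)) + 21575/(-21553) = 30599/(((106 + 7)/(1 + 7))) + 21575/(-21553) = 30599/((113/8)) + 21575*(-1/21553) = 30599/(((⅛)*113)) - 21575/21553 = 30599/(113/8) - 21575/21553 = 30599*(8/113) - 21575/21553 = 244792/113 - 21575/21553 = 5273564001/2435489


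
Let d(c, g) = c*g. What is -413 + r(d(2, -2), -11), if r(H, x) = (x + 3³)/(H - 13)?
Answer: -7037/17 ≈ -413.94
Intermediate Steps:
r(H, x) = (27 + x)/(-13 + H) (r(H, x) = (x + 27)/(-13 + H) = (27 + x)/(-13 + H))
-413 + r(d(2, -2), -11) = -413 + (27 - 11)/(-13 + 2*(-2)) = -413 + 16/(-13 - 4) = -413 + 16/(-17) = -413 - 1/17*16 = -413 - 16/17 = -7037/17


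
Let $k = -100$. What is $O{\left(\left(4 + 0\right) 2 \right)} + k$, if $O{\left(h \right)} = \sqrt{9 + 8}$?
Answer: $-100 + \sqrt{17} \approx -95.877$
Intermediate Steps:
$O{\left(h \right)} = \sqrt{17}$
$O{\left(\left(4 + 0\right) 2 \right)} + k = \sqrt{17} - 100 = -100 + \sqrt{17}$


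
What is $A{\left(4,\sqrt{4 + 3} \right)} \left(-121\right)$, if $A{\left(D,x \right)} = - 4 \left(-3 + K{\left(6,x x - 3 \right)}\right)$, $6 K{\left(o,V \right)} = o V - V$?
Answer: $\frac{484}{3} \approx 161.33$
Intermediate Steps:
$K{\left(o,V \right)} = - \frac{V}{6} + \frac{V o}{6}$ ($K{\left(o,V \right)} = \frac{o V - V}{6} = \frac{V o - V}{6} = \frac{- V + V o}{6} = - \frac{V}{6} + \frac{V o}{6}$)
$A{\left(D,x \right)} = 22 - \frac{10 x^{2}}{3}$ ($A{\left(D,x \right)} = - 4 \left(-3 + \frac{\left(x x - 3\right) \left(-1 + 6\right)}{6}\right) = - 4 \left(-3 + \frac{1}{6} \left(x^{2} - 3\right) 5\right) = - 4 \left(-3 + \frac{1}{6} \left(-3 + x^{2}\right) 5\right) = - 4 \left(-3 + \left(- \frac{5}{2} + \frac{5 x^{2}}{6}\right)\right) = - 4 \left(- \frac{11}{2} + \frac{5 x^{2}}{6}\right) = 22 - \frac{10 x^{2}}{3}$)
$A{\left(4,\sqrt{4 + 3} \right)} \left(-121\right) = \left(22 - \frac{10 \left(\sqrt{4 + 3}\right)^{2}}{3}\right) \left(-121\right) = \left(22 - \frac{10 \left(\sqrt{7}\right)^{2}}{3}\right) \left(-121\right) = \left(22 - \frac{70}{3}\right) \left(-121\right) = \left(- \frac{4}{3}\right) \left(-121\right) = \frac{484}{3}$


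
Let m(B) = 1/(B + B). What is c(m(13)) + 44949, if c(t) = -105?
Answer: 44844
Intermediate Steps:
m(B) = 1/(2*B)
c(m(13)) + 44949 = -105 + 44949 = 44844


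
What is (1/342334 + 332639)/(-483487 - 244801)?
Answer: -113873639427/249317744192 ≈ -0.45674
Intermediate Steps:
(1/342334 + 332639)/(-483487 - 244801) = (1/342334 + 332639)/(-728288) = (113873639427/342334)*(-1/728288) = -113873639427/249317744192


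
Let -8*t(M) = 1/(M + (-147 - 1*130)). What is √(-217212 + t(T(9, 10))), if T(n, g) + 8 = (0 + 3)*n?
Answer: I*√57833998143/516 ≈ 466.06*I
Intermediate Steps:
T(n, g) = -8 + 3*n (T(n, g) = -8 + (0 + 3)*n = -8 + 3*n)
t(M) = -1/(8*(-277 + M)) (t(M) = -1/(8*(M + (-147 - 1*130))) = -1/(8*(M + (-147 - 130))) = -1/(8*(M - 277)) = -1/(8*(-277 + M)))
√(-217212 + t(T(9, 10))) = √(-217212 - 1/(-2216 + 8*(-8 + 3*9))) = √(-217212 - 1/(-2216 + 8*(-8 + 27))) = √(-217212 - 1/(-2216 + 8*19)) = √(-217212 - 1/(-2216 + 152)) = √(-217212 - 1/(-2064)) = √(-217212 - 1*(-1/2064)) = √(-217212 + 1/2064) = √(-448325567/2064) = I*√57833998143/516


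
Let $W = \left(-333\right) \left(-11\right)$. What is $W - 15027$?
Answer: $-11364$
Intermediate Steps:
$W = 3663$
$W - 15027 = 3663 - 15027 = -11364$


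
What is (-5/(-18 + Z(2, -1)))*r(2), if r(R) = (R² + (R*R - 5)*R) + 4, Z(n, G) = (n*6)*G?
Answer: 1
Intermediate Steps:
Z(n, G) = 6*G*n (Z(n, G) = (6*n)*G = 6*G*n)
r(R) = 4 + R² + R*(-5 + R²) (r(R) = (R² + (R² - 5)*R) + 4 = (R² + (-5 + R²)*R) + 4 = (R² + R*(-5 + R²)) + 4 = 4 + R² + R*(-5 + R²))
(-5/(-18 + Z(2, -1)))*r(2) = (-5/(-18 + 6*(-1)*2))*(4 + 2² + 2³ - 5*2) = (-5/(-18 - 12))*(4 + 4 + 8 - 10) = (-5/(-30))*6 = -1/30*(-5)*6 = (⅙)*6 = 1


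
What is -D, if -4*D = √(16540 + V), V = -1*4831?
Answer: 3*√1301/4 ≈ 27.052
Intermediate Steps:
V = -4831
D = -3*√1301/4 (D = -√(16540 - 4831)/4 = -3*√1301/4 ≈ -27.052)
-D = -(-3)*√1301/4 = 3*√1301/4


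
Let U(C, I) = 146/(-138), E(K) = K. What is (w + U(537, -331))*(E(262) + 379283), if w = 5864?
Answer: 51180757645/23 ≈ 2.2253e+9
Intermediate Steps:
U(C, I) = -73/69 (U(C, I) = 146*(-1/138) = -73/69)
(w + U(537, -331))*(E(262) + 379283) = (5864 - 73/69)*(262 + 379283) = (404543/69)*379545 = 51180757645/23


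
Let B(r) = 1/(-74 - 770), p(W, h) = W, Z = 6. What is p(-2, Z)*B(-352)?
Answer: 1/422 ≈ 0.0023697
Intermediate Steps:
B(r) = -1/844 (B(r) = 1/(-844) = -1/844)
p(-2, Z)*B(-352) = -2*(-1/844) = 1/422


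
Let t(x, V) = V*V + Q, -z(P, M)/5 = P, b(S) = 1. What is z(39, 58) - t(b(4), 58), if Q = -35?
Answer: -3524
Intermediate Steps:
z(P, M) = -5*P
t(x, V) = -35 + V² (t(x, V) = V*V - 35 = V² - 35 = -35 + V²)
z(39, 58) - t(b(4), 58) = -5*39 - (-35 + 58²) = -195 - (-35 + 3364) = -195 - 1*3329 = -195 - 3329 = -3524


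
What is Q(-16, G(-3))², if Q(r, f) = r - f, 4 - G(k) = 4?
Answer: 256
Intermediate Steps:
G(k) = 0 (G(k) = 4 - 1*4 = 4 - 4 = 0)
Q(-16, G(-3))² = (-16 - 1*0)² = (-16 + 0)² = (-16)² = 256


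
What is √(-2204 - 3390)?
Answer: I*√5594 ≈ 74.793*I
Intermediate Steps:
√(-2204 - 3390) = √(-5594) = I*√5594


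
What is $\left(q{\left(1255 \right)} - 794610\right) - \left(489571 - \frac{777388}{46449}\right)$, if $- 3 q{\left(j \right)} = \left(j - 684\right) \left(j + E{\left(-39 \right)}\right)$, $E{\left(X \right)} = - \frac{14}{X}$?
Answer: $- \frac{70746514714}{46449} \approx -1.5231 \cdot 10^{6}$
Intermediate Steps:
$q{\left(j \right)} = - \frac{\left(-684 + j\right) \left(\frac{14}{39} + j\right)}{3}$ ($q{\left(j \right)} = - \frac{\left(j - 684\right) \left(j - \frac{14}{-39}\right)}{3} = - \frac{\left(-684 + j\right) \left(j - - \frac{14}{39}\right)}{3} = - \frac{\left(-684 + j\right) \left(j + \frac{14}{39}\right)}{3} = - \frac{\left(-684 + j\right) \left(\frac{14}{39} + j\right)}{3}$)
$\left(q{\left(1255 \right)} - 794610\right) - \left(489571 - \frac{777388}{46449}\right) = \left(\left(\frac{1064}{13} - \frac{1255^{2}}{3} + \frac{26662}{117} \cdot 1255\right) - 794610\right) - \left(489571 - \frac{777388}{46449}\right) = \left(\left(\frac{1064}{13} - \frac{1575025}{3} + \frac{33460810}{117}\right) - 794610\right) + \left(\left(\left(-777388\right) \left(- \frac{1}{46449}\right) + 30767\right) - 520338\right) = \left(\left(\frac{1064}{13} - \frac{1575025}{3} + \frac{33460810}{117}\right) - 794610\right) + \left(\left(\frac{777388}{46449} + 30767\right) - 520338\right) = \left(- \frac{27955589}{117} - 794610\right) + \left(\frac{1429873771}{46449} - 520338\right) = - \frac{120924959}{117} - \frac{22739305991}{46449} = - \frac{70746514714}{46449}$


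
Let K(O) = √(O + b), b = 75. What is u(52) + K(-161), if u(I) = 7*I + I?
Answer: 416 + I*√86 ≈ 416.0 + 9.2736*I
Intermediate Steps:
u(I) = 8*I
K(O) = √(75 + O) (K(O) = √(O + 75) = √(75 + O))
u(52) + K(-161) = 8*52 + √(75 - 161) = 416 + √(-86) = 416 + I*√86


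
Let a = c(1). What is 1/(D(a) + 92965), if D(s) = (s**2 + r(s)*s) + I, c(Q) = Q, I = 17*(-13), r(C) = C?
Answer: 1/92746 ≈ 1.0782e-5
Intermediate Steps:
I = -221
a = 1
D(s) = -221 + 2*s**2 (D(s) = (s**2 + s*s) - 221 = (s**2 + s**2) - 221 = 2*s**2 - 221 = -221 + 2*s**2)
1/(D(a) + 92965) = 1/((-221 + 2*1**2) + 92965) = 1/((-221 + 2*1) + 92965) = 1/((-221 + 2) + 92965) = 1/(-219 + 92965) = 1/92746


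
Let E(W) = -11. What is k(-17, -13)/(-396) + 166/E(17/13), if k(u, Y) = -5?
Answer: -5971/396 ≈ -15.078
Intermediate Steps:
k(-17, -13)/(-396) + 166/E(17/13) = -5/(-396) + 166/(-11) = -5*(-1/396) + 166*(-1/11) = 5/396 - 166/11 = -5971/396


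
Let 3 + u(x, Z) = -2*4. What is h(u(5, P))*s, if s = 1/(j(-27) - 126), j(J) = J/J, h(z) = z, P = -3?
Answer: 11/125 ≈ 0.088000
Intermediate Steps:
u(x, Z) = -11 (u(x, Z) = -3 - 2*4 = -3 - 8 = -11)
j(J) = 1
s = -1/125 (s = 1/(1 - 126) = 1/(-125) = -1/125 ≈ -0.0080000)
h(u(5, P))*s = -11*(-1/125) = 11/125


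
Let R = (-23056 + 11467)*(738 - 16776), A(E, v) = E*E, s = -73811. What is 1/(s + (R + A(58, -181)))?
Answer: 1/185793935 ≈ 5.3823e-9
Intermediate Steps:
A(E, v) = E**2
R = 185864382 (R = -11589*(-16038) = 185864382)
1/(s + (R + A(58, -181))) = 1/(-73811 + (185864382 + 58**2)) = 1/(-73811 + (185864382 + 3364)) = 1/(-73811 + 185867746) = 1/185793935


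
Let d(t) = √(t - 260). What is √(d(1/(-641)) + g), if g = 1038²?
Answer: √(442701268164 + 641*I*√106829701)/641 ≈ 1038.0 + 0.0077671*I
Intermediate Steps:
d(t) = √(-260 + t)
g = 1077444
√(d(1/(-641)) + g) = √(√(-260 + 1/(-641)) + 1077444) = √(√(-260 - 1/641) + 1077444) = √(√(-166661/641) + 1077444) = √(I*√106829701/641 + 1077444) = √(1077444 + I*√106829701/641)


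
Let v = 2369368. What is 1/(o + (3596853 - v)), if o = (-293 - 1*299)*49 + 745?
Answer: 1/1199222 ≈ 8.3387e-7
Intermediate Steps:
o = -28263 (o = (-293 - 299)*49 + 745 = -592*49 + 745 = -29008 + 745 = -28263)
1/(o + (3596853 - v)) = 1/(-28263 + (3596853 - 1*2369368)) = 1/(-28263 + (3596853 - 2369368)) = 1/(-28263 + 1227485) = 1/1199222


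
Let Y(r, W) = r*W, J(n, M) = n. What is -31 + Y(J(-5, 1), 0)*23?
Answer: -31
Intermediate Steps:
Y(r, W) = W*r
-31 + Y(J(-5, 1), 0)*23 = -31 + (0*(-5))*23 = -31 + 0*23 = -31 + 0 = -31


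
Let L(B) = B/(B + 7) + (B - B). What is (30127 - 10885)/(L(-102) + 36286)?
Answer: 913995/1723636 ≈ 0.53027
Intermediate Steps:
L(B) = B/(7 + B) (L(B) = B/(7 + B) + 0 = B/(7 + B))
(30127 - 10885)/(L(-102) + 36286) = (30127 - 10885)/(-102/(7 - 102) + 36286) = 19242/(-102/(-95) + 36286) = 19242/(-102*(-1/95) + 36286) = 19242/(102/95 + 36286) = 19242/(3447272/95) = 19242*(95/3447272) = 913995/1723636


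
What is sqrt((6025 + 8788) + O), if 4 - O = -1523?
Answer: 2*sqrt(4085) ≈ 127.83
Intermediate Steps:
O = 1527 (O = 4 - 1*(-1523) = 4 + 1523 = 1527)
sqrt((6025 + 8788) + O) = sqrt((6025 + 8788) + 1527) = sqrt(14813 + 1527) = sqrt(16340) = 2*sqrt(4085)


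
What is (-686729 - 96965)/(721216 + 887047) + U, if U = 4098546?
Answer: 6591539101904/1608263 ≈ 4.0985e+6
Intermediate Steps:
(-686729 - 96965)/(721216 + 887047) + U = (-686729 - 96965)/(721216 + 887047) + 4098546 = -783694/1608263 + 4098546 = 6591539101904/1608263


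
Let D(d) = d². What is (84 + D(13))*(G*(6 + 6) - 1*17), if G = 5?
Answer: 10879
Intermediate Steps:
(84 + D(13))*(G*(6 + 6) - 1*17) = (84 + 13²)*(5*(6 + 6) - 1*17) = (84 + 169)*(5*12 - 17) = 253*(60 - 17) = 253*43 = 10879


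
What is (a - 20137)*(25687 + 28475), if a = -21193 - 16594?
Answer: -3137279688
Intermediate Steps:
a = -37787
(a - 20137)*(25687 + 28475) = (-37787 - 20137)*(25687 + 28475) = -57924*54162 = -3137279688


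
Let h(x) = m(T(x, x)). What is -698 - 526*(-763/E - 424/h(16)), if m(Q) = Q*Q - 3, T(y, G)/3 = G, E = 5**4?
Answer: 59057488/1438125 ≈ 41.066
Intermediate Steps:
E = 625
T(y, G) = 3*G
m(Q) = -3 + Q**2 (m(Q) = Q**2 - 3 = -3 + Q**2)
h(x) = -3 + 9*x**2 (h(x) = -3 + (3*x)**2 = -3 + 9*x**2)
-698 - 526*(-763/E - 424/h(16)) = -698 - 526*(-763/625 - 424/(-3 + 9*16**2)) = -698 - 526*(-763*1/625 - 424/(-3 + 9*256)) = -698 - 526*(-763/625 - 424/(-3 + 2304)) = -698 - 526*(-763/625 - 424/2301) = -698 - 526*(-2020663/1438125) = -698 + 1062868738/1438125 = 59057488/1438125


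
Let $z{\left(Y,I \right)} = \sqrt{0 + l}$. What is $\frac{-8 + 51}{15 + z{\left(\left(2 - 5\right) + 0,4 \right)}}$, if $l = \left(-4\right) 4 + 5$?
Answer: $\frac{645}{236} - \frac{43 i \sqrt{11}}{236} \approx 2.7331 - 0.6043 i$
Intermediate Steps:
$l = -11$ ($l = -16 + 5 = -11$)
$z{\left(Y,I \right)} = i \sqrt{11}$ ($z{\left(Y,I \right)} = \sqrt{0 - 11} = \sqrt{-11} = i \sqrt{11}$)
$\frac{-8 + 51}{15 + z{\left(\left(2 - 5\right) + 0,4 \right)}} = \frac{-8 + 51}{15 + i \sqrt{11}} = \frac{43}{15 + i \sqrt{11}}$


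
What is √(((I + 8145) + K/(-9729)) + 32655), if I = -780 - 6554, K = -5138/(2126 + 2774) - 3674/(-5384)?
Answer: √781131070958275347037/152777730 ≈ 182.94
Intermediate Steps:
K = -172507/471100 (K = -5138/4900 - 3674*(-1/5384) = -5138*1/4900 + 1837/2692 = -367/350 + 1837/2692 = -172507/471100 ≈ -0.36618)
I = -7334
√(((I + 8145) + K/(-9729)) + 32655) = √(((-7334 + 8145) - 172507/471100/(-9729)) + 32655) = √((811 - 172507/471100*(-1/9729)) + 32655) = √((811 + 172507/4583331900) + 32655) = √(3717082343407/4583331900 + 32655) = √(153385785537907/4583331900) = √781131070958275347037/152777730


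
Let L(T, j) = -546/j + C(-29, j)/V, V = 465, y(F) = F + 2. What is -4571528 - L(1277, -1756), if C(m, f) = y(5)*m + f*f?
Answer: -1869125029879/408270 ≈ -4.5782e+6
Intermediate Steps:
y(F) = 2 + F
C(m, f) = f² + 7*m (C(m, f) = (2 + 5)*m + f*f = 7*m + f² = f² + 7*m)
L(T, j) = -203/465 - 546/j + j²/465 (L(T, j) = -546/j + (j² + 7*(-29))/465 = -546/j + (j² - 203)*(1/465) = -546/j + (-203 + j²)*(1/465) = -546/j + (-203/465 + j²/465) = -203/465 - 546/j + j²/465)
-4571528 - L(1277, -1756) = -4571528 - (-253890 - 1756*(-203 + (-1756)²))/(465*(-1756)) = -4571528 - (-1)*(-253890 - 1756*(-203 + 3083536))/(465*1756) = -4571528 - (-1)*(-253890 - 1756*3083333)/(465*1756) = -4571528 - (-1)*(-253890 - 5414332748)/(465*1756) = -4571528 - (-1)*(-5414586638)/(465*1756) = -4571528 - 1*2707293319/408270 = -4571528 - 2707293319/408270 = -1869125029879/408270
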